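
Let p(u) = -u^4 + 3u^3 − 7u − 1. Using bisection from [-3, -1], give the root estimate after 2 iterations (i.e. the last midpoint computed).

m = -2, p(m) = -27 (−); new bracket [-2, -1]
m = -1.5, p(m) = -5.6875 (−); new bracket [-1.5, -1]

-1.5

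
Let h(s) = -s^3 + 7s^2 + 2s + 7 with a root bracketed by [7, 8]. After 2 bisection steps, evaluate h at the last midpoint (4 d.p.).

8.3594

midpoint 7.5: h = -6.125 < 0 → [7, 7.5]
midpoint 7.25: h = 8.359375 > 0 → [7.25, 7.5]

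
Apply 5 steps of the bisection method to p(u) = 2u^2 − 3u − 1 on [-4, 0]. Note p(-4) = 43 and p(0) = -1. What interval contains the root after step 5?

m = -2, p(m) = 13 (+); new bracket [-2, 0]
m = -1, p(m) = 4 (+); new bracket [-1, 0]
m = -0.5, p(m) = 1 (+); new bracket [-0.5, 0]
m = -0.25, p(m) = -0.125 (−); new bracket [-0.5, -0.25]
m = -0.375, p(m) = 0.4062 (+); new bracket [-0.375, -0.25]

[-0.375, -0.25]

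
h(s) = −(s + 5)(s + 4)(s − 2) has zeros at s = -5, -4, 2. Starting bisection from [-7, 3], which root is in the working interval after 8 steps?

midpoint -2: h = 24 > 0 → [-2, 3]
midpoint 0.5: h = 37.125 > 0 → [0.5, 3]
midpoint 1.75: h = 9.703125 > 0 → [1.75, 3]
midpoint 2.375: h = -17.6309 < 0 → [1.75, 2.375]
midpoint 2.0625: h = -2.676 < 0 → [1.75, 2.0625]
midpoint 1.90625: h = 3.8241 > 0 → [1.90625, 2.0625]
midpoint 1.984375: h = 0.6531 > 0 → [1.984375, 2.0625]
midpoint 2.0234375: h = -0.9915 < 0 → [1.984375, 2.0234375]

2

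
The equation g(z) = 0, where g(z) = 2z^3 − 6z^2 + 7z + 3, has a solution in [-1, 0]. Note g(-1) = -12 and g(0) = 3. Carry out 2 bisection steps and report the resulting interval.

[-0.5, -0.25]

z = -0.5 gives g = -2.25, negative; keep [-0.5, 0]
z = -0.25 gives g = 0.84375, positive; keep [-0.5, -0.25]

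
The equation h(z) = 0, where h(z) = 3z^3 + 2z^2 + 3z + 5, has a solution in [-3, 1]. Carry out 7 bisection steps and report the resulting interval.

[-1.125, -1.09375]

midpoint -1: h = 1 > 0 → [-3, -1]
midpoint -2: h = -17 < 0 → [-2, -1]
midpoint -1.5: h = -5.125 < 0 → [-1.5, -1]
midpoint -1.25: h = -1.4844 < 0 → [-1.25, -1]
midpoint -1.125: h = -0.1152 < 0 → [-1.125, -1]
midpoint -1.0625: h = 0.4719 > 0 → [-1.125, -1.0625]
midpoint -1.09375: h = 0.186 > 0 → [-1.125, -1.09375]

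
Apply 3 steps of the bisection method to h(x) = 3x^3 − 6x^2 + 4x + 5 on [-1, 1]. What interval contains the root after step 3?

m = 0, h(m) = 5 (+); new bracket [-1, 0]
m = -0.5, h(m) = 1.125 (+); new bracket [-1, -0.5]
m = -0.75, h(m) = -2.640625 (−); new bracket [-0.75, -0.5]

[-0.75, -0.5]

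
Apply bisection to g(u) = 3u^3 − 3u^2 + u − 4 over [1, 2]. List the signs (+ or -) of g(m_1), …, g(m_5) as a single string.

g(1.5) = 0.875 > 0, so the root lies in [1, 1.5]
g(1.25) = -1.578125 < 0, so the root lies in [1.25, 1.5]
g(1.375) = -0.498047 < 0, so the root lies in [1.375, 1.5]
g(1.4375) = 0.1497 > 0, so the root lies in [1.375, 1.4375]
g(1.40625) = -0.1836 < 0, so the root lies in [1.40625, 1.4375]

+--+-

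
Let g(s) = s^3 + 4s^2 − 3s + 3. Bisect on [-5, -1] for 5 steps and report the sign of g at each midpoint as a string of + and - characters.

++++-

m = -3, g(m) = 21 (+); new bracket [-5, -3]
m = -4, g(m) = 15 (+); new bracket [-5, -4]
m = -4.5, g(m) = 6.375 (+); new bracket [-5, -4.5]
m = -4.75, g(m) = 0.3281 (+); new bracket [-5, -4.75]
m = -4.875, g(m) = -3.1699 (−); new bracket [-4.875, -4.75]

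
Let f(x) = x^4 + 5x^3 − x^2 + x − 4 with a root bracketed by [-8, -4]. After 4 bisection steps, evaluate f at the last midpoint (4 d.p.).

-0.6367

f(-6) = 170 > 0, so the root lies in [-6, -4]
f(-5) = -34 < 0, so the root lies in [-6, -5]
f(-5.5) = 43.4375 > 0, so the root lies in [-5.5, -5]
f(-5.25) = -0.6367 < 0, so the root lies in [-5.5, -5.25]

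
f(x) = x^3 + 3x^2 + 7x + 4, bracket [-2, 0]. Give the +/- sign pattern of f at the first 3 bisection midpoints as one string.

-++

midpoint -1: f = -1 < 0 → [-1, 0]
midpoint -0.5: f = 1.125 > 0 → [-1, -0.5]
midpoint -0.75: f = 0.015625 > 0 → [-1, -0.75]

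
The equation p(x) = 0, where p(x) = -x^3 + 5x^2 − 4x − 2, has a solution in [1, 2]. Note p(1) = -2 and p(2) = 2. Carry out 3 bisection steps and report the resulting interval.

[1.5, 1.625]

m = 1.5, p(m) = -0.125 (−); new bracket [1.5, 2]
m = 1.75, p(m) = 0.953125 (+); new bracket [1.5, 1.75]
m = 1.625, p(m) = 0.412109 (+); new bracket [1.5, 1.625]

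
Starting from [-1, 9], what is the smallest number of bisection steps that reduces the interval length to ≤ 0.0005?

15

Width after n steps is 10/2^n. Need 2^n ≥ 10/0.0005 = 20000.
2^14 = 16384 < 20000 ≤ 2^15 = 32768, so n = 15.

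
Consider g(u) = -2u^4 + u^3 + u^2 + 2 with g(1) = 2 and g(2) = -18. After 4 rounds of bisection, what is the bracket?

[1.3125, 1.375]

g(1.5) = -2.5 < 0, so the root lies in [1, 1.5]
g(1.25) = 0.632812 > 0, so the root lies in [1.25, 1.5]
g(1.375) = -0.658691 < 0, so the root lies in [1.25, 1.375]
g(1.3125) = 0.0486 > 0, so the root lies in [1.3125, 1.375]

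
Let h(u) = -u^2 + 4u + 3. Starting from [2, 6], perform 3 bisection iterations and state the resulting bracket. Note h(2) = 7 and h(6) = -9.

[4.5, 5]

m = 4, h(m) = 3 (+); new bracket [4, 6]
m = 5, h(m) = -2 (−); new bracket [4, 5]
m = 4.5, h(m) = 0.75 (+); new bracket [4.5, 5]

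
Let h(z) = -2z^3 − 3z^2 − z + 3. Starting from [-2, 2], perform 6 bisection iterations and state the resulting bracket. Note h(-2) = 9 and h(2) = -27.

h(0) = 3 > 0, so the root lies in [0, 2]
h(1) = -3 < 0, so the root lies in [0, 1]
h(0.5) = 1.5 > 0, so the root lies in [0.5, 1]
h(0.75) = -0.2812 < 0, so the root lies in [0.5, 0.75]
h(0.625) = 0.7148 > 0, so the root lies in [0.625, 0.75]
h(0.6875) = 0.2446 > 0, so the root lies in [0.6875, 0.75]

[0.6875, 0.75]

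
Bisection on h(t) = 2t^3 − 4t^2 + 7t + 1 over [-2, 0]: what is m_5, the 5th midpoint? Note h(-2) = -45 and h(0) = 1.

-0.1875

midpoint -1: h = -12 < 0 → [-1, 0]
midpoint -0.5: h = -3.75 < 0 → [-0.5, 0]
midpoint -0.25: h = -1.03125 < 0 → [-0.25, 0]
midpoint -0.125: h = 0.0586 > 0 → [-0.25, -0.125]
midpoint -0.1875: h = -0.4663 < 0 → [-0.1875, -0.125]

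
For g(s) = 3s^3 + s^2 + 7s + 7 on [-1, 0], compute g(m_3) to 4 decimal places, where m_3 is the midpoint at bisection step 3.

-0.3691

g(-0.5) = 3.375 > 0, so the root lies in [-1, -0.5]
g(-0.75) = 1.046875 > 0, so the root lies in [-1, -0.75]
g(-0.875) = -0.369141 < 0, so the root lies in [-0.875, -0.75]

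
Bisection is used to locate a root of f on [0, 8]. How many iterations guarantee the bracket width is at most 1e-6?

23

Width after n steps is 8/2^n. Need 2^n ≥ 8/1e-6 = 8000000.
2^22 = 4194304 < 8000000 ≤ 2^23 = 8388608, so n = 23.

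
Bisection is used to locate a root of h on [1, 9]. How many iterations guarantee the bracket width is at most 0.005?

Width after n steps is 8/2^n. Need 2^n ≥ 8/0.005 = 1600.
2^10 = 1024 < 1600 ≤ 2^11 = 2048, so n = 11.

11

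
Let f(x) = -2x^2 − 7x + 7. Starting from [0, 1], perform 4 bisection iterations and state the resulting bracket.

m = 0.5, f(m) = 3 (+); new bracket [0.5, 1]
m = 0.75, f(m) = 0.625 (+); new bracket [0.75, 1]
m = 0.875, f(m) = -0.65625 (−); new bracket [0.75, 0.875]
m = 0.8125, f(m) = -0.0078 (−); new bracket [0.75, 0.8125]

[0.75, 0.8125]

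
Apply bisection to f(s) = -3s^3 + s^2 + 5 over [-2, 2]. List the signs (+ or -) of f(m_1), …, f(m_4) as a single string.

++-+

f(0) = 5 > 0, so the root lies in [0, 2]
f(1) = 3 > 0, so the root lies in [1, 2]
f(1.5) = -2.875 < 0, so the root lies in [1, 1.5]
f(1.25) = 0.7031 > 0, so the root lies in [1.25, 1.5]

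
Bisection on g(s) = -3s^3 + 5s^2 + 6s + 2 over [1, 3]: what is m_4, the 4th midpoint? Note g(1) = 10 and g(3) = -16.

2.625

midpoint 2: g = 10 > 0 → [2, 3]
midpoint 2.5: g = 1.375 > 0 → [2.5, 3]
midpoint 2.75: g = -6.078125 < 0 → [2.5, 2.75]
midpoint 2.625: g = -2.0605 < 0 → [2.5, 2.625]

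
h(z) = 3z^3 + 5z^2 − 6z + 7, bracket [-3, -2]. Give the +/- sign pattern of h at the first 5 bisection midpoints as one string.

+-++-

z = -2.5 gives h = 6.375, positive; keep [-3, -2.5]
z = -2.75 gives h = -1.078125, negative; keep [-2.75, -2.5]
z = -2.625 gives h = 2.939453, positive; keep [-2.75, -2.625]
z = -2.6875 gives h = 1.0056, positive; keep [-2.75, -2.6875]
z = -2.71875 gives h = -0.0172, negative; keep [-2.71875, -2.6875]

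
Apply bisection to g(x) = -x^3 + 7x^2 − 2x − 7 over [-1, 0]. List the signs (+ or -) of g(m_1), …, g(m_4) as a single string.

x = -0.5 gives g = -4.125, negative; keep [-1, -0.5]
x = -0.75 gives g = -1.140625, negative; keep [-1, -0.75]
x = -0.875 gives g = 0.779297, positive; keep [-0.875, -0.75]
x = -0.8125 gives g = -0.2175, negative; keep [-0.875, -0.8125]

--+-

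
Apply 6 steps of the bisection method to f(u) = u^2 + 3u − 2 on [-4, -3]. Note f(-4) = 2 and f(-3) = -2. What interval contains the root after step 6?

[-3.5625, -3.546875]

f(-3.5) = -0.25 < 0, so the root lies in [-4, -3.5]
f(-3.75) = 0.8125 > 0, so the root lies in [-3.75, -3.5]
f(-3.625) = 0.265625 > 0, so the root lies in [-3.625, -3.5]
f(-3.5625) = 0.0039 > 0, so the root lies in [-3.5625, -3.5]
f(-3.53125) = -0.124 < 0, so the root lies in [-3.5625, -3.53125]
f(-3.546875) = -0.0603 < 0, so the root lies in [-3.5625, -3.546875]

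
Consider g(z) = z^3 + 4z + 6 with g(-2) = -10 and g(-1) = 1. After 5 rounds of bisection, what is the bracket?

midpoint -1.5: g = -3.375 < 0 → [-1.5, -1]
midpoint -1.25: g = -0.953125 < 0 → [-1.25, -1]
midpoint -1.125: g = 0.076172 > 0 → [-1.25, -1.125]
midpoint -1.1875: g = -0.4246 < 0 → [-1.1875, -1.125]
midpoint -1.15625: g = -0.1708 < 0 → [-1.15625, -1.125]

[-1.15625, -1.125]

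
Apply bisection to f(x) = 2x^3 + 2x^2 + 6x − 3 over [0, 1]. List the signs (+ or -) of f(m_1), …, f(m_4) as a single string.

midpoint 0.5: f = 0.75 > 0 → [0, 0.5]
midpoint 0.25: f = -1.34375 < 0 → [0.25, 0.5]
midpoint 0.375: f = -0.363281 < 0 → [0.375, 0.5]
midpoint 0.4375: f = 0.1753 > 0 → [0.375, 0.4375]

+--+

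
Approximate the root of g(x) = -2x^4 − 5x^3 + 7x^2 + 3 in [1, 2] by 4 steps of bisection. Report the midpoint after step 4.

1.1875

x = 1.5 gives g = -8.25, negative; keep [1, 1.5]
x = 1.25 gives g = -0.710938, negative; keep [1, 1.25]
x = 1.125 gives g = 1.536621, positive; keep [1.125, 1.25]
x = 1.1875 gives g = 0.5212, positive; keep [1.1875, 1.25]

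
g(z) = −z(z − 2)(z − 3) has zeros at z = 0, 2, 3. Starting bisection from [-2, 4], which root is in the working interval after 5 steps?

0

z = 1 gives g = -2, negative; keep [-2, 1]
z = -0.5 gives g = 4.375, positive; keep [-0.5, 1]
z = 0.25 gives g = -1.203125, negative; keep [-0.5, 0.25]
z = -0.125 gives g = 0.8301, positive; keep [-0.125, 0.25]
z = 0.0625 gives g = -0.3557, negative; keep [-0.125, 0.0625]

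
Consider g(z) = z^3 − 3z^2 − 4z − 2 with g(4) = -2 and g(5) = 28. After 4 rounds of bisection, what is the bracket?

m = 4.5, g(m) = 10.375 (+); new bracket [4, 4.5]
m = 4.25, g(m) = 3.578125 (+); new bracket [4, 4.25]
m = 4.125, g(m) = 0.642578 (+); new bracket [4, 4.125]
m = 4.0625, g(m) = -0.7146 (−); new bracket [4.0625, 4.125]

[4.0625, 4.125]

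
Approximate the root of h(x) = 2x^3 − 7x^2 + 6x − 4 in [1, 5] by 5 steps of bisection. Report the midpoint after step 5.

2.625

m = 3, h(m) = 5 (+); new bracket [1, 3]
m = 2, h(m) = -4 (−); new bracket [2, 3]
m = 2.5, h(m) = -1.5 (−); new bracket [2.5, 3]
m = 2.75, h(m) = 1.1562 (+); new bracket [2.5, 2.75]
m = 2.625, h(m) = -0.3086 (−); new bracket [2.625, 2.75]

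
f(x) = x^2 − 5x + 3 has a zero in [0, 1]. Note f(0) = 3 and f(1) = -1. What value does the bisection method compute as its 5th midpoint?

0.71875

x = 0.5 gives f = 0.75, positive; keep [0.5, 1]
x = 0.75 gives f = -0.1875, negative; keep [0.5, 0.75]
x = 0.625 gives f = 0.265625, positive; keep [0.625, 0.75]
x = 0.6875 gives f = 0.0352, positive; keep [0.6875, 0.75]
x = 0.71875 gives f = -0.0771, negative; keep [0.6875, 0.71875]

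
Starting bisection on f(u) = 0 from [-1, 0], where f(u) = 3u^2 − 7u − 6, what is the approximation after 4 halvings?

-0.6875

f(-0.5) = -1.75 < 0, so the root lies in [-1, -0.5]
f(-0.75) = 0.9375 > 0, so the root lies in [-0.75, -0.5]
f(-0.625) = -0.453125 < 0, so the root lies in [-0.75, -0.625]
f(-0.6875) = 0.2305 > 0, so the root lies in [-0.6875, -0.625]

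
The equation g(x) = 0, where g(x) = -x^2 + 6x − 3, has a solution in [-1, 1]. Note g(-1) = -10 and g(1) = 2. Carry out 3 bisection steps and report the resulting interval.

[0.5, 0.75]

m = 0, g(m) = -3 (−); new bracket [0, 1]
m = 0.5, g(m) = -0.25 (−); new bracket [0.5, 1]
m = 0.75, g(m) = 0.9375 (+); new bracket [0.5, 0.75]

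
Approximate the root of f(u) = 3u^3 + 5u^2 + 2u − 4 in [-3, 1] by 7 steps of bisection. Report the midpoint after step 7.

0.65625

midpoint -1: f = -4 < 0 → [-1, 1]
midpoint 0: f = -4 < 0 → [0, 1]
midpoint 0.5: f = -1.375 < 0 → [0.5, 1]
midpoint 0.75: f = 1.5781 > 0 → [0.5, 0.75]
midpoint 0.625: f = -0.0645 < 0 → [0.625, 0.75]
midpoint 0.6875: f = 0.7131 > 0 → [0.625, 0.6875]
midpoint 0.65625: f = 0.3137 > 0 → [0.625, 0.65625]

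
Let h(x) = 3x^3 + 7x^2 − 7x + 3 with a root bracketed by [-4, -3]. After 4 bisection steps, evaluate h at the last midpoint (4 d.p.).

-0.7229

m = -3.5, h(m) = -15.375 (−); new bracket [-3.5, -3]
m = -3.25, h(m) = -3.296875 (−); new bracket [-3.25, -3]
m = -3.125, h(m) = 1.681641 (+); new bracket [-3.25, -3.125]
m = -3.1875, h(m) = -0.7229 (−); new bracket [-3.1875, -3.125]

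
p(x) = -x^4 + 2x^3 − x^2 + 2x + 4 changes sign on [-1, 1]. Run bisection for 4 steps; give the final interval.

[-0.875, -0.75]

p(0) = 4 > 0, so the root lies in [-1, 0]
p(-0.5) = 2.4375 > 0, so the root lies in [-1, -0.5]
p(-0.75) = 0.777344 > 0, so the root lies in [-1, -0.75]
p(-0.875) = -0.4417 < 0, so the root lies in [-0.875, -0.75]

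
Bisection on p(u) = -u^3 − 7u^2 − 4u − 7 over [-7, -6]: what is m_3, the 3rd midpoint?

midpoint -6.5: p = -2.125 < 0 → [-7, -6.5]
midpoint -6.75: p = 8.609375 > 0 → [-6.75, -6.5]
midpoint -6.625: p = 3.041016 > 0 → [-6.625, -6.5]

-6.625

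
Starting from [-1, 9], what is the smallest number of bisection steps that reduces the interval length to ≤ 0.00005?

18

Width after n steps is 10/2^n. Need 2^n ≥ 10/0.00005 = 200000.
2^17 = 131072 < 200000 ≤ 2^18 = 262144, so n = 18.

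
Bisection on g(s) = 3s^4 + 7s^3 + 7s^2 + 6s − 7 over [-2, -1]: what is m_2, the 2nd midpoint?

-1.75

midpoint -1.5: g = -8.6875 < 0 → [-2, -1.5]
midpoint -1.75: g = -5.441406 < 0 → [-2, -1.75]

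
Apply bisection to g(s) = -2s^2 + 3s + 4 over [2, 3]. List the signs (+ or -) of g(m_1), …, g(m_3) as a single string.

s = 2.5 gives g = -1, negative; keep [2, 2.5]
s = 2.25 gives g = 0.625, positive; keep [2.25, 2.5]
s = 2.375 gives g = -0.15625, negative; keep [2.25, 2.375]

-+-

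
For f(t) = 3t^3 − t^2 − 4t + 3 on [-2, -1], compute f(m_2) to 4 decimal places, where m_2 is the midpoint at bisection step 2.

f(-1.5) = -3.375 < 0, so the root lies in [-1.5, -1]
f(-1.25) = 0.578125 > 0, so the root lies in [-1.5, -1.25]

0.5781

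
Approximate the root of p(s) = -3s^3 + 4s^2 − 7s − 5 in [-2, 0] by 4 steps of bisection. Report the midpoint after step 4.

-0.625

s = -1 gives p = 9, positive; keep [-1, 0]
s = -0.5 gives p = -0.125, negative; keep [-1, -0.5]
s = -0.75 gives p = 3.765625, positive; keep [-0.75, -0.5]
s = -0.625 gives p = 1.6699, positive; keep [-0.625, -0.5]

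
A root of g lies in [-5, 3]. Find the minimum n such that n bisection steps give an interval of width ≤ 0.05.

Width after n steps is 8/2^n. Need 2^n ≥ 8/0.05 = 160.
2^7 = 128 < 160 ≤ 2^8 = 256, so n = 8.

8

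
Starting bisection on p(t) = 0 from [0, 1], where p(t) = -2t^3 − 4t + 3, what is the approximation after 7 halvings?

t = 0.5 gives p = 0.75, positive; keep [0.5, 1]
t = 0.75 gives p = -0.84375, negative; keep [0.5, 0.75]
t = 0.625 gives p = 0.011719, positive; keep [0.625, 0.75]
t = 0.6875 gives p = -0.3999, negative; keep [0.625, 0.6875]
t = 0.65625 gives p = -0.1902, negative; keep [0.625, 0.65625]
t = 0.640625 gives p = -0.0883, negative; keep [0.625, 0.640625]
t = 0.6328125 gives p = -0.0381, negative; keep [0.625, 0.6328125]

0.6328125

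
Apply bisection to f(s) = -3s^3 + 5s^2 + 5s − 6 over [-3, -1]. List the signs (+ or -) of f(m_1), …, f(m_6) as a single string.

+++-+-

m = -2, f(m) = 28 (+); new bracket [-2, -1]
m = -1.5, f(m) = 7.875 (+); new bracket [-1.5, -1]
m = -1.25, f(m) = 1.421875 (+); new bracket [-1.25, -1]
m = -1.125, f(m) = -1.0254 (−); new bracket [-1.25, -1.125]
m = -1.1875, f(m) = 0.137 (+); new bracket [-1.1875, -1.125]
m = -1.15625, f(m) = -0.4593 (−); new bracket [-1.1875, -1.15625]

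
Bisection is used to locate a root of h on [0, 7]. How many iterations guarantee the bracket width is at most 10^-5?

Width after n steps is 7/2^n. Need 2^n ≥ 7/10^-5 = 700000.
2^19 = 524288 < 700000 ≤ 2^20 = 1048576, so n = 20.

20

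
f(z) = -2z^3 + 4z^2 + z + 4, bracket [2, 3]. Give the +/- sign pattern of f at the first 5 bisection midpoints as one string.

m = 2.5, f(m) = 0.25 (+); new bracket [2.5, 3]
m = 2.75, f(m) = -4.59375 (−); new bracket [2.5, 2.75]
m = 2.625, f(m) = -1.988281 (−); new bracket [2.5, 2.625]
m = 2.5625, f(m) = -0.8247 (−); new bracket [2.5, 2.5625]
m = 2.53125, f(m) = -0.2764 (−); new bracket [2.5, 2.53125]

+----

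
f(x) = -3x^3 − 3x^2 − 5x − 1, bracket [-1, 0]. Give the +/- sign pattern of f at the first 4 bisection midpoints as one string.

++--

m = -0.5, f(m) = 1.125 (+); new bracket [-0.5, 0]
m = -0.25, f(m) = 0.109375 (+); new bracket [-0.25, 0]
m = -0.125, f(m) = -0.416016 (−); new bracket [-0.25, -0.125]
m = -0.1875, f(m) = -0.1482 (−); new bracket [-0.25, -0.1875]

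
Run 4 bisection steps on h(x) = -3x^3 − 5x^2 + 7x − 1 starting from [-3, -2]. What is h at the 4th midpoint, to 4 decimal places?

h(-2.5) = -2.875 < 0, so the root lies in [-3, -2.5]
h(-2.75) = 4.328125 > 0, so the root lies in [-2.75, -2.5]
h(-2.625) = 0.435547 > 0, so the root lies in [-2.625, -2.5]
h(-2.5625) = -1.2903 < 0, so the root lies in [-2.625, -2.5625]

-1.2903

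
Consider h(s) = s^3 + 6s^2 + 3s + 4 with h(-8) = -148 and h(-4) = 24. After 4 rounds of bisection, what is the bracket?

[-5.75, -5.5]

h(-6) = -14 < 0, so the root lies in [-6, -4]
h(-5) = 14 > 0, so the root lies in [-6, -5]
h(-5.5) = 2.625 > 0, so the root lies in [-6, -5.5]
h(-5.75) = -4.9844 < 0, so the root lies in [-5.75, -5.5]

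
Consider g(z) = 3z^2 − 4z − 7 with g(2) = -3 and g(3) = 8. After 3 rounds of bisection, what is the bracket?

[2.25, 2.375]

m = 2.5, g(m) = 1.75 (+); new bracket [2, 2.5]
m = 2.25, g(m) = -0.8125 (−); new bracket [2.25, 2.5]
m = 2.375, g(m) = 0.421875 (+); new bracket [2.25, 2.375]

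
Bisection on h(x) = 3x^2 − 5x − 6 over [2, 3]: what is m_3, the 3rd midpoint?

2.375

x = 2.5 gives h = 0.25, positive; keep [2, 2.5]
x = 2.25 gives h = -2.0625, negative; keep [2.25, 2.5]
x = 2.375 gives h = -0.953125, negative; keep [2.375, 2.5]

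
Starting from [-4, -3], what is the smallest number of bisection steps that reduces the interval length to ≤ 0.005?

8

Width after n steps is 1/2^n. Need 2^n ≥ 1/0.005 = 200.
2^7 = 128 < 200 ≤ 2^8 = 256, so n = 8.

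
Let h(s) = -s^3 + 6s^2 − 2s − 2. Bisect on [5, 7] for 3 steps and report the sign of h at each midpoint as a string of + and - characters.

-+-

midpoint 6: h = -14 < 0 → [5, 6]
midpoint 5.5: h = 2.125 > 0 → [5.5, 6]
midpoint 5.75: h = -5.234375 < 0 → [5.5, 5.75]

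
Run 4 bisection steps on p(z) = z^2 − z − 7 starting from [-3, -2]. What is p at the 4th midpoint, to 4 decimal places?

m = -2.5, p(m) = 1.75 (+); new bracket [-2.5, -2]
m = -2.25, p(m) = 0.3125 (+); new bracket [-2.25, -2]
m = -2.125, p(m) = -0.359375 (−); new bracket [-2.25, -2.125]
m = -2.1875, p(m) = -0.0273 (−); new bracket [-2.25, -2.1875]

-0.0273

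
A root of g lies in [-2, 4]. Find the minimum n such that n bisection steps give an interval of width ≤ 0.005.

Width after n steps is 6/2^n. Need 2^n ≥ 6/0.005 = 1200.
2^10 = 1024 < 1200 ≤ 2^11 = 2048, so n = 11.

11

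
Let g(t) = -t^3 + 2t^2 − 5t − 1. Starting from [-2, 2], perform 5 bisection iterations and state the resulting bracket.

[-0.25, -0.125]

g(0) = -1 < 0, so the root lies in [-2, 0]
g(-1) = 7 > 0, so the root lies in [-1, 0]
g(-0.5) = 2.125 > 0, so the root lies in [-0.5, 0]
g(-0.25) = 0.3906 > 0, so the root lies in [-0.25, 0]
g(-0.125) = -0.3418 < 0, so the root lies in [-0.25, -0.125]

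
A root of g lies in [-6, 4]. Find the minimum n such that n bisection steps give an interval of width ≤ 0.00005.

Width after n steps is 10/2^n. Need 2^n ≥ 10/0.00005 = 200000.
2^17 = 131072 < 200000 ≤ 2^18 = 262144, so n = 18.

18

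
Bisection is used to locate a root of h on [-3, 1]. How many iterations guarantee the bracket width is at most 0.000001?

Width after n steps is 4/2^n. Need 2^n ≥ 4/0.000001 = 4000000.
2^21 = 2097152 < 4000000 ≤ 2^22 = 4194304, so n = 22.

22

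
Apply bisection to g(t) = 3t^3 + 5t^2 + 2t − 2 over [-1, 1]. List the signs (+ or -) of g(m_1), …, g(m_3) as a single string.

t = 0 gives g = -2, negative; keep [0, 1]
t = 0.5 gives g = 0.625, positive; keep [0, 0.5]
t = 0.25 gives g = -1.140625, negative; keep [0.25, 0.5]

-+-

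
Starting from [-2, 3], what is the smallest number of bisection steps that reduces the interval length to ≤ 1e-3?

13

Width after n steps is 5/2^n. Need 2^n ≥ 5/1e-3 = 5000.
2^12 = 4096 < 5000 ≤ 2^13 = 8192, so n = 13.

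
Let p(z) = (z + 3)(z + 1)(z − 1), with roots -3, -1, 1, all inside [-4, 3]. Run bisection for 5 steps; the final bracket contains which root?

1

p(-0.5) = -1.875 < 0, so the root lies in [-0.5, 3]
p(1.25) = 2.390625 > 0, so the root lies in [-0.5, 1.25]
p(0.375) = -2.900391 < 0, so the root lies in [0.375, 1.25]
p(0.8125) = -1.2957 < 0, so the root lies in [0.8125, 1.25]
p(1.03125) = 0.2559 > 0, so the root lies in [0.8125, 1.03125]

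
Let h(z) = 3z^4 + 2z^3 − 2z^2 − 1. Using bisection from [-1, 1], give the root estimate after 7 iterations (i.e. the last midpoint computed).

0.796875

m = 0, h(m) = -1 (−); new bracket [0, 1]
m = 0.5, h(m) = -1.0625 (−); new bracket [0.5, 1]
m = 0.75, h(m) = -0.332031 (−); new bracket [0.75, 1]
m = 0.875, h(m) = 0.5671 (+); new bracket [0.75, 0.875]
m = 0.8125, h(m) = 0.0599 (+); new bracket [0.75, 0.8125]
m = 0.78125, h(m) = -0.1494 (−); new bracket [0.78125, 0.8125]
m = 0.796875, h(m) = -0.0483 (−); new bracket [0.796875, 0.8125]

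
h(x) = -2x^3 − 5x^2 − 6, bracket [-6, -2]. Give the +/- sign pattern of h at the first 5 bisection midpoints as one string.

++--+

h(-4) = 42 > 0, so the root lies in [-4, -2]
h(-3) = 3 > 0, so the root lies in [-3, -2]
h(-2.5) = -6 < 0, so the root lies in [-3, -2.5]
h(-2.75) = -2.2188 < 0, so the root lies in [-3, -2.75]
h(-2.875) = 0.1992 > 0, so the root lies in [-2.875, -2.75]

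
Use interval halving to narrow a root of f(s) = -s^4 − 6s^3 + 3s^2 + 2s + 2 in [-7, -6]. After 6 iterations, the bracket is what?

[-6.4375, -6.421875]

midpoint -6.5: f = -21.5625 < 0 → [-6.5, -6]
midpoint -6.25: f = 45.652344 > 0 → [-6.5, -6.25]
midpoint -6.375: f = 14.015381 > 0 → [-6.5, -6.375]
midpoint -6.4375: f = -3.2666 < 0 → [-6.4375, -6.375]
midpoint -6.40625: f = 5.4993 > 0 → [-6.4375, -6.40625]
midpoint -6.421875: f = 1.1478 > 0 → [-6.4375, -6.421875]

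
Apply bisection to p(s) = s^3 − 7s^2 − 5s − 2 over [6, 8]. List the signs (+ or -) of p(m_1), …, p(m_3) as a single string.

midpoint 7: p = -37 < 0 → [7, 8]
midpoint 7.5: p = -11.375 < 0 → [7.5, 8]
midpoint 7.75: p = 4.296875 > 0 → [7.5, 7.75]

--+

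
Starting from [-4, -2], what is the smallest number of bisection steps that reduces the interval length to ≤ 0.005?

9

Width after n steps is 2/2^n. Need 2^n ≥ 2/0.005 = 400.
2^8 = 256 < 400 ≤ 2^9 = 512, so n = 9.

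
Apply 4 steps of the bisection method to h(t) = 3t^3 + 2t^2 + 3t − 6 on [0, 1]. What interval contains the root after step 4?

midpoint 0.5: h = -3.625 < 0 → [0.5, 1]
midpoint 0.75: h = -1.359375 < 0 → [0.75, 1]
midpoint 0.875: h = 0.166016 > 0 → [0.75, 0.875]
midpoint 0.8125: h = -0.6331 < 0 → [0.8125, 0.875]

[0.8125, 0.875]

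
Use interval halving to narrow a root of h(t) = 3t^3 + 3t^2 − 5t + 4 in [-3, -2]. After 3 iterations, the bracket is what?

h(-2.5) = -11.625 < 0, so the root lies in [-2.5, -2]
h(-2.25) = -3.734375 < 0, so the root lies in [-2.25, -2]
h(-2.125) = -0.615234 < 0, so the root lies in [-2.125, -2]

[-2.125, -2]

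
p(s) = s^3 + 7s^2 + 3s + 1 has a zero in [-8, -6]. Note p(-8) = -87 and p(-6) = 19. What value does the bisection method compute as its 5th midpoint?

midpoint -7: p = -20 < 0 → [-7, -6]
midpoint -6.5: p = 2.625 > 0 → [-7, -6.5]
midpoint -6.75: p = -7.859375 < 0 → [-6.75, -6.5]
midpoint -6.625: p = -2.416 < 0 → [-6.625, -6.5]
midpoint -6.5625: p = 0.1541 > 0 → [-6.625, -6.5625]

-6.5625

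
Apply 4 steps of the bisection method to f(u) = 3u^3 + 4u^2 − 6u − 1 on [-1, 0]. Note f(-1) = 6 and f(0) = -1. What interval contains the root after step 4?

u = -0.5 gives f = 2.625, positive; keep [-0.5, 0]
u = -0.25 gives f = 0.703125, positive; keep [-0.25, 0]
u = -0.125 gives f = -0.193359, negative; keep [-0.25, -0.125]
u = -0.1875 gives f = 0.2458, positive; keep [-0.1875, -0.125]

[-0.1875, -0.125]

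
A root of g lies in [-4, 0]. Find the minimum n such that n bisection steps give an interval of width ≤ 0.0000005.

Width after n steps is 4/2^n. Need 2^n ≥ 4/0.0000005 = 8000000.
2^22 = 4194304 < 8000000 ≤ 2^23 = 8388608, so n = 23.

23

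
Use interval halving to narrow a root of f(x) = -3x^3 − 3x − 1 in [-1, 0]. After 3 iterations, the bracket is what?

[-0.375, -0.25]

midpoint -0.5: f = 0.875 > 0 → [-0.5, 0]
midpoint -0.25: f = -0.203125 < 0 → [-0.5, -0.25]
midpoint -0.375: f = 0.283203 > 0 → [-0.375, -0.25]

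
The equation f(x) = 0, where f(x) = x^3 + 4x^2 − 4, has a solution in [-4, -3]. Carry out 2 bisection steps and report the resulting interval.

x = -3.5 gives f = 2.125, positive; keep [-4, -3.5]
x = -3.75 gives f = -0.484375, negative; keep [-3.75, -3.5]

[-3.75, -3.5]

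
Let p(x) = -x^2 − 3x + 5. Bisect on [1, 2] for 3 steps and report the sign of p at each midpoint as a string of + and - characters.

midpoint 1.5: p = -1.75 < 0 → [1, 1.5]
midpoint 1.25: p = -0.3125 < 0 → [1, 1.25]
midpoint 1.125: p = 0.359375 > 0 → [1.125, 1.25]

--+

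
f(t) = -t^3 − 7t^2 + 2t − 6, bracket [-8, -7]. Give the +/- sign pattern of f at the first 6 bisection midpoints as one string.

m = -7.5, f(m) = 7.125 (+); new bracket [-7.5, -7]
m = -7.25, f(m) = -7.359375 (−); new bracket [-7.5, -7.25]
m = -7.375, f(m) = -0.353516 (−); new bracket [-7.5, -7.375]
m = -7.4375, f(m) = 3.3259 (+); new bracket [-7.4375, -7.375]
m = -7.40625, f(m) = 1.4713 (+); new bracket [-7.40625, -7.375]
m = -7.390625, f(m) = 0.5552 (+); new bracket [-7.390625, -7.375]

+--+++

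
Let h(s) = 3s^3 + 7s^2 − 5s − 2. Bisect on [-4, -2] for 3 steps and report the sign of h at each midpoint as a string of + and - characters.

-++

m = -3, h(m) = -5 (−); new bracket [-3, -2]
m = -2.5, h(m) = 7.375 (+); new bracket [-3, -2.5]
m = -2.75, h(m) = 2.296875 (+); new bracket [-3, -2.75]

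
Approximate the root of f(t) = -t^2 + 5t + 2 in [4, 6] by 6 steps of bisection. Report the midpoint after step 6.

5.34375

t = 5 gives f = 2, positive; keep [5, 6]
t = 5.5 gives f = -0.75, negative; keep [5, 5.5]
t = 5.25 gives f = 0.6875, positive; keep [5.25, 5.5]
t = 5.375 gives f = -0.0156, negative; keep [5.25, 5.375]
t = 5.3125 gives f = 0.3398, positive; keep [5.3125, 5.375]
t = 5.34375 gives f = 0.1631, positive; keep [5.34375, 5.375]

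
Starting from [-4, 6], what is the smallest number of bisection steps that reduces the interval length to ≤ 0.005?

Width after n steps is 10/2^n. Need 2^n ≥ 10/0.005 = 2000.
2^10 = 1024 < 2000 ≤ 2^11 = 2048, so n = 11.

11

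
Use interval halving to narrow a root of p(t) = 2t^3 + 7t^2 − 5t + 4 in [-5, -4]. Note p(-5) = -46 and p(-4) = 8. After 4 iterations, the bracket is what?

p(-4.5) = -14 < 0, so the root lies in [-4.5, -4]
p(-4.25) = -1.84375 < 0, so the root lies in [-4.25, -4]
p(-4.125) = 3.355469 > 0, so the root lies in [-4.25, -4.125]
p(-4.1875) = 0.8267 > 0, so the root lies in [-4.25, -4.1875]

[-4.25, -4.1875]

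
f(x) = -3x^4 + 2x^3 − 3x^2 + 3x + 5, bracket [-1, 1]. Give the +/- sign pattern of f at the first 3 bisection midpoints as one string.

++-

f(0) = 5 > 0, so the root lies in [-1, 0]
f(-0.5) = 2.3125 > 0, so the root lies in [-1, -0.5]
f(-0.75) = -0.730469 < 0, so the root lies in [-0.75, -0.5]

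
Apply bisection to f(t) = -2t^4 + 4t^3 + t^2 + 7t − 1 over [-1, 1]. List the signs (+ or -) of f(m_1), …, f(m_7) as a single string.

-++-+++

t = 0 gives f = -1, negative; keep [0, 1]
t = 0.5 gives f = 3.125, positive; keep [0, 0.5]
t = 0.25 gives f = 0.867188, positive; keep [0, 0.25]
t = 0.125 gives f = -0.1021, negative; keep [0.125, 0.25]
t = 0.1875 gives f = 0.3716, positive; keep [0.125, 0.1875]
t = 0.15625 gives f = 0.1322, positive; keep [0.125, 0.15625]
t = 0.140625 gives f = 0.0145, positive; keep [0.125, 0.140625]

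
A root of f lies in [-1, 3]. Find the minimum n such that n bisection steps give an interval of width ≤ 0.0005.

13

Width after n steps is 4/2^n. Need 2^n ≥ 4/0.0005 = 8000.
2^12 = 4096 < 8000 ≤ 2^13 = 8192, so n = 13.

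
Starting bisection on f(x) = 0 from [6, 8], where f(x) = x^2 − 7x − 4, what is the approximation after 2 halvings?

7.5

m = 7, f(m) = -4 (−); new bracket [7, 8]
m = 7.5, f(m) = -0.25 (−); new bracket [7.5, 8]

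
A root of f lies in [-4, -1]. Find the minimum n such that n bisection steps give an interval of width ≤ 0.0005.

13

Width after n steps is 3/2^n. Need 2^n ≥ 3/0.0005 = 6000.
2^12 = 4096 < 6000 ≤ 2^13 = 8192, so n = 13.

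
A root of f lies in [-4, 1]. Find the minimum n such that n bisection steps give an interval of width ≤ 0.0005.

14

Width after n steps is 5/2^n. Need 2^n ≥ 5/0.0005 = 10000.
2^13 = 8192 < 10000 ≤ 2^14 = 16384, so n = 14.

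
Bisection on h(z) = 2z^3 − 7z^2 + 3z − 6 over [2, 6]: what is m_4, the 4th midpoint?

3.25

z = 4 gives h = 22, positive; keep [2, 4]
z = 3 gives h = -6, negative; keep [3, 4]
z = 3.5 gives h = 4.5, positive; keep [3, 3.5]
z = 3.25 gives h = -1.5312, negative; keep [3.25, 3.5]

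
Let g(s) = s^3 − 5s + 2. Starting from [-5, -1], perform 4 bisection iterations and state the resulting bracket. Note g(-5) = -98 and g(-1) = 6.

s = -3 gives g = -10, negative; keep [-3, -1]
s = -2 gives g = 4, positive; keep [-3, -2]
s = -2.5 gives g = -1.125, negative; keep [-2.5, -2]
s = -2.25 gives g = 1.8594, positive; keep [-2.5, -2.25]

[-2.5, -2.25]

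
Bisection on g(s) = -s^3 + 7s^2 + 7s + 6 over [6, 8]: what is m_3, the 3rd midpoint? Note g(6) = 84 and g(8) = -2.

s = 7 gives g = 55, positive; keep [7, 8]
s = 7.5 gives g = 30.375, positive; keep [7.5, 8]
s = 7.75 gives g = 15.203125, positive; keep [7.75, 8]

7.75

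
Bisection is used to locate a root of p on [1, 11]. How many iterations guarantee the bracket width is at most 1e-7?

27

Width after n steps is 10/2^n. Need 2^n ≥ 10/1e-7 = 100000000.
2^26 = 67108864 < 100000000 ≤ 2^27 = 134217728, so n = 27.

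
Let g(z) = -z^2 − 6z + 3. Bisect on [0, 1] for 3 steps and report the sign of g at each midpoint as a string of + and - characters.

midpoint 0.5: g = -0.25 < 0 → [0, 0.5]
midpoint 0.25: g = 1.4375 > 0 → [0.25, 0.5]
midpoint 0.375: g = 0.609375 > 0 → [0.375, 0.5]

-++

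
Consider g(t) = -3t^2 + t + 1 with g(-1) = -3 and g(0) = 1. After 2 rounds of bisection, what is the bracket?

m = -0.5, g(m) = -0.25 (−); new bracket [-0.5, 0]
m = -0.25, g(m) = 0.5625 (+); new bracket [-0.5, -0.25]

[-0.5, -0.25]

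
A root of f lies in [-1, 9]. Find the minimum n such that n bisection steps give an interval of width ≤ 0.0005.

15

Width after n steps is 10/2^n. Need 2^n ≥ 10/0.0005 = 20000.
2^14 = 16384 < 20000 ≤ 2^15 = 32768, so n = 15.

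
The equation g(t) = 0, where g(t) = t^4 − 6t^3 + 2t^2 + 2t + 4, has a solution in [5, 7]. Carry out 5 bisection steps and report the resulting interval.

t = 6 gives g = 88, positive; keep [5, 6]
t = 5.5 gives g = -7.6875, negative; keep [5.5, 6]
t = 5.75 gives g = 34.097656, positive; keep [5.5, 5.75]
t = 5.625 gives g = 11.7893, positive; keep [5.5, 5.625]
t = 5.5625 gives g = 1.709, positive; keep [5.5, 5.5625]

[5.5, 5.5625]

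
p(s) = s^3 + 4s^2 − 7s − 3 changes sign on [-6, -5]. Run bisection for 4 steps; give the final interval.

midpoint -5.5: p = -9.875 < 0 → [-5.5, -5]
midpoint -5.25: p = -0.703125 < 0 → [-5.25, -5]
midpoint -5.125: p = 3.326172 > 0 → [-5.25, -5.125]
midpoint -5.1875: p = 1.3567 > 0 → [-5.25, -5.1875]

[-5.25, -5.1875]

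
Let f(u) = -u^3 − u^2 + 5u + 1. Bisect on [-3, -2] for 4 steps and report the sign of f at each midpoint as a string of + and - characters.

-+--

midpoint -2.5: f = -2.125 < 0 → [-3, -2.5]
midpoint -2.75: f = 0.484375 > 0 → [-2.75, -2.5]
midpoint -2.625: f = -0.927734 < 0 → [-2.75, -2.625]
midpoint -2.6875: f = -0.2493 < 0 → [-2.75, -2.6875]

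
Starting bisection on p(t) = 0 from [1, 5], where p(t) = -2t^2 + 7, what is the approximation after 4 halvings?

1.75

midpoint 3: p = -11 < 0 → [1, 3]
midpoint 2: p = -1 < 0 → [1, 2]
midpoint 1.5: p = 2.5 > 0 → [1.5, 2]
midpoint 1.75: p = 0.875 > 0 → [1.75, 2]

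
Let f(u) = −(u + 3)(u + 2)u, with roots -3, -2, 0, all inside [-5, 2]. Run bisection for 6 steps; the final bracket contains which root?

0

f(-1.5) = 1.125 > 0, so the root lies in [-1.5, 2]
f(0.25) = -1.828125 < 0, so the root lies in [-1.5, 0.25]
f(-0.625) = 2.041016 > 0, so the root lies in [-0.625, 0.25]
f(-0.1875) = 0.9558 > 0, so the root lies in [-0.1875, 0.25]
f(0.03125) = -0.1924 < 0, so the root lies in [-0.1875, 0.03125]
f(-0.078125) = 0.4387 > 0, so the root lies in [-0.078125, 0.03125]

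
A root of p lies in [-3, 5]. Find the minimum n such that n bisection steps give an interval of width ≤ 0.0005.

14

Width after n steps is 8/2^n. Need 2^n ≥ 8/0.0005 = 16000.
2^13 = 8192 < 16000 ≤ 2^14 = 16384, so n = 14.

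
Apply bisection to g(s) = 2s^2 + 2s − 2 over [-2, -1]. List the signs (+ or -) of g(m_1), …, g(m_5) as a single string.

g(-1.5) = -0.5 < 0, so the root lies in [-2, -1.5]
g(-1.75) = 0.625 > 0, so the root lies in [-1.75, -1.5]
g(-1.625) = 0.03125 > 0, so the root lies in [-1.625, -1.5]
g(-1.5625) = -0.2422 < 0, so the root lies in [-1.625, -1.5625]
g(-1.59375) = -0.1074 < 0, so the root lies in [-1.625, -1.59375]

-++--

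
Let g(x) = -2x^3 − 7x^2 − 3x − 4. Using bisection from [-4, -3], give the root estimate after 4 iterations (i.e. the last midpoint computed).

-3.1875

midpoint -3.5: g = 6.5 > 0 → [-3.5, -3]
midpoint -3.25: g = 0.46875 > 0 → [-3.25, -3]
midpoint -3.125: g = -1.949219 < 0 → [-3.25, -3.125]
midpoint -3.1875: g = -0.7876 < 0 → [-3.25, -3.1875]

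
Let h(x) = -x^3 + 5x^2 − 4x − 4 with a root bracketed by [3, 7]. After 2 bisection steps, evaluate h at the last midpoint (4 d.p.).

-4.0000

m = 5, h(m) = -24 (−); new bracket [3, 5]
m = 4, h(m) = -4 (−); new bracket [3, 4]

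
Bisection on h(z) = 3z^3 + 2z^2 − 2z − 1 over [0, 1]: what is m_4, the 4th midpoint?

h(0.5) = -1.125 < 0, so the root lies in [0.5, 1]
h(0.75) = -0.109375 < 0, so the root lies in [0.75, 1]
h(0.875) = 0.791016 > 0, so the root lies in [0.75, 0.875]
h(0.8125) = 0.3044 > 0, so the root lies in [0.75, 0.8125]

0.8125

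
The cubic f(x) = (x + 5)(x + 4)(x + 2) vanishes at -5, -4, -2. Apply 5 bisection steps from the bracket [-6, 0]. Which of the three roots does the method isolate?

f(-3) = -2 < 0, so the root lies in [-3, 0]
f(-1.5) = 4.375 > 0, so the root lies in [-3, -1.5]
f(-2.25) = -1.203125 < 0, so the root lies in [-2.25, -1.5]
f(-1.875) = 0.8301 > 0, so the root lies in [-2.25, -1.875]
f(-2.0625) = -0.3557 < 0, so the root lies in [-2.0625, -1.875]

-2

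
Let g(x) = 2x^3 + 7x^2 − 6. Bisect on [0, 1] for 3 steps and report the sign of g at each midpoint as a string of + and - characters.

x = 0.5 gives g = -4, negative; keep [0.5, 1]
x = 0.75 gives g = -1.21875, negative; keep [0.75, 1]
x = 0.875 gives g = 0.699219, positive; keep [0.75, 0.875]

--+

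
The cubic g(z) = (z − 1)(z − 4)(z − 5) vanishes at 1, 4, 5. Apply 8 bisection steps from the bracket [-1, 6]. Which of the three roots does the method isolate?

1

g(2.5) = 5.625 > 0, so the root lies in [-1, 2.5]
g(0.75) = -3.453125 < 0, so the root lies in [0.75, 2.5]
g(1.625) = 5.009766 > 0, so the root lies in [0.75, 1.625]
g(1.1875) = 2.0105 > 0, so the root lies in [0.75, 1.1875]
g(0.96875) = -0.3819 < 0, so the root lies in [0.96875, 1.1875]
g(1.078125) = 0.8953 > 0, so the root lies in [0.96875, 1.078125]
g(1.0234375) = 0.2774 > 0, so the root lies in [0.96875, 1.0234375]
g(0.99609375) = -0.047 < 0, so the root lies in [0.99609375, 1.0234375]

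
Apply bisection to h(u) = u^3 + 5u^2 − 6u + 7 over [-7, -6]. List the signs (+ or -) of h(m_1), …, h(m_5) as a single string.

u = -6.5 gives h = -17.375, negative; keep [-6.5, -6]
u = -6.25 gives h = -4.328125, negative; keep [-6.25, -6]
u = -6.125 gives h = 1.544922, positive; keep [-6.25, -6.125]
u = -6.1875 gives h = -1.3386, negative; keep [-6.1875, -6.125]
u = -6.15625 gives h = 0.1163, positive; keep [-6.1875, -6.15625]

--+-+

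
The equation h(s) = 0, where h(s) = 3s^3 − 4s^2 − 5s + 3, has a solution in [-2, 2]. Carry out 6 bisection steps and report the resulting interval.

[-1.125, -1.0625]

midpoint 0: h = 3 > 0 → [-2, 0]
midpoint -1: h = 1 > 0 → [-2, -1]
midpoint -1.5: h = -8.625 < 0 → [-1.5, -1]
midpoint -1.25: h = -2.8594 < 0 → [-1.25, -1]
midpoint -1.125: h = -0.709 < 0 → [-1.125, -1]
midpoint -1.0625: h = 0.1985 > 0 → [-1.125, -1.0625]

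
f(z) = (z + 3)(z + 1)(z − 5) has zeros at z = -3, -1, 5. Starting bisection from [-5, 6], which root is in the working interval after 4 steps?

5

f(0.5) = -23.625 < 0, so the root lies in [0.5, 6]
f(3.25) = -46.484375 < 0, so the root lies in [3.25, 6]
f(4.625) = -16.083984 < 0, so the root lies in [4.625, 6]
f(5.3125) = 16.3977 > 0, so the root lies in [4.625, 5.3125]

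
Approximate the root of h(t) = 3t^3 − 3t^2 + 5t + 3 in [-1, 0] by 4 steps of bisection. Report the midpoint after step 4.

-0.4375

t = -0.5 gives h = -0.625, negative; keep [-0.5, 0]
t = -0.25 gives h = 1.515625, positive; keep [-0.5, -0.25]
t = -0.375 gives h = 0.544922, positive; keep [-0.5, -0.375]
t = -0.4375 gives h = -0.0129, negative; keep [-0.4375, -0.375]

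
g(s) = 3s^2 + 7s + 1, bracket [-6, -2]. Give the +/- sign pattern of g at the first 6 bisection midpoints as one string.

++++-+

g(-4) = 21 > 0, so the root lies in [-4, -2]
g(-3) = 7 > 0, so the root lies in [-3, -2]
g(-2.5) = 2.25 > 0, so the root lies in [-2.5, -2]
g(-2.25) = 0.4375 > 0, so the root lies in [-2.25, -2]
g(-2.125) = -0.3281 < 0, so the root lies in [-2.25, -2.125]
g(-2.1875) = 0.043 > 0, so the root lies in [-2.1875, -2.125]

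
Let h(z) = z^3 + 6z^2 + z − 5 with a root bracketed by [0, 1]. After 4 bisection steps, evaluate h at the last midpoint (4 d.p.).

midpoint 0.5: h = -2.875 < 0 → [0.5, 1]
midpoint 0.75: h = -0.453125 < 0 → [0.75, 1]
midpoint 0.875: h = 1.138672 > 0 → [0.75, 0.875]
midpoint 0.8125: h = 0.3098 > 0 → [0.75, 0.8125]

0.3098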